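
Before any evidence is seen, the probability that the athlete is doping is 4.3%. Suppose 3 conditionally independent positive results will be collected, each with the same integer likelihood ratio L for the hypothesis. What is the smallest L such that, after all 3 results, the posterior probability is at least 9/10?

Prior odds = 0.043/0.957 = 43/957.
Target odds = 0.9/0.1 = 9.
Need L³ ≥ 9 ÷ (43/957) = 8613/43.
5³ = 125 < 8613/43 ≤ 216 = 6³, so L = 6.

6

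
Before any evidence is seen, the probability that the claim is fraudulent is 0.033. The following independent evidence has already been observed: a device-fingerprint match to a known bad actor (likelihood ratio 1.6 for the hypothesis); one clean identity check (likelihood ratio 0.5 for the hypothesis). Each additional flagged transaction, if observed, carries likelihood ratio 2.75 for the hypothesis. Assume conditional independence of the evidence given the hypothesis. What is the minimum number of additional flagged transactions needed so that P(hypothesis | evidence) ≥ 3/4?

5

Prior odds = 0.033/0.967 = 33/967.
Combined Bayes factor of the evidence already in hand = 1.6 × 0.5 = 0.8.
Odds after that evidence = (33/967) × 0.8 = 132/4835.
Target odds = 0.75/0.25 = 3.
Need 2.75ⁿ ≥ 3 ÷ (132/4835) = 4835/44.
2.75⁴ = 57.19140625 falls short of 4835/44 but 2.75⁵ = 161051/1024 reaches it, so n = 5.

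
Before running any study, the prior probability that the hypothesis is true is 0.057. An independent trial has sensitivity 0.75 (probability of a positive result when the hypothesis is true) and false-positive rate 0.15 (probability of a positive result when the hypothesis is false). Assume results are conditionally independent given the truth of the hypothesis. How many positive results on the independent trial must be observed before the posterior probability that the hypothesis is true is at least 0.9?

Prior odds = 0.057/0.943 = 57/943.
Likelihood ratio of a positive result = 0.75/0.15 = 5.
Target odds: 0.9 ÷ 0.1 = 9.
Need (57/943) × 5ⁿ ≥ 9, i.e. 5ⁿ ≥ 2829/19.
5³ = 125 falls short of 2829/19 but 5⁴ = 625 reaches it, so n = 4.

4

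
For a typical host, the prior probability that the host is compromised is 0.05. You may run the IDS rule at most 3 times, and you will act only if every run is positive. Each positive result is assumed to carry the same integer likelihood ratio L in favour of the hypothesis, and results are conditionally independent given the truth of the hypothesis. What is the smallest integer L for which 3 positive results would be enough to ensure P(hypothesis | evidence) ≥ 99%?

Prior odds = 0.05/0.95 = 1/19.
Target odds = 0.99/0.01 = 99.
Need L³ ≥ 99 ÷ (1/19) = 1881.
12³ = 1728 < 1881 ≤ 2197 = 13³, so L = 13.

13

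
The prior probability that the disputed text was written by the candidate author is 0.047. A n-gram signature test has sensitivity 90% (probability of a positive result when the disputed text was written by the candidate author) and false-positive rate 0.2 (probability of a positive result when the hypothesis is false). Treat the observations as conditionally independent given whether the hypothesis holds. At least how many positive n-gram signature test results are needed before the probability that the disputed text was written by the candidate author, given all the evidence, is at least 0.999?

7

Prior odds = 0.047/0.953 = 47/953.
Likelihood ratio of a positive result = 0.9/0.2 = 4.5.
Target posterior odds = 0.999/0.001 = 999.
Need (47/953) × 4.5ⁿ ≥ 999, i.e. 4.5ⁿ ≥ 952047/47.
4.5⁶ = 8303.765625 falls short of 952047/47 but 4.5⁷ = 4782969/128 reaches it, so n = 7.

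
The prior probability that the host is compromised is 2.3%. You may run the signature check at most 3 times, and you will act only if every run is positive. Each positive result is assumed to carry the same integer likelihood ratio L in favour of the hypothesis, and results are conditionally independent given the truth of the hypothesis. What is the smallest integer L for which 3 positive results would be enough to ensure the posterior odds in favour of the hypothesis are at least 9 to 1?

8

Prior odds = 0.023/0.977 = 23/977.
Target odds = 9.
Need L³ ≥ 9 ÷ (23/977) = 8793/23.
7³ = 343 < 8793/23 ≤ 512 = 8³, so L = 8.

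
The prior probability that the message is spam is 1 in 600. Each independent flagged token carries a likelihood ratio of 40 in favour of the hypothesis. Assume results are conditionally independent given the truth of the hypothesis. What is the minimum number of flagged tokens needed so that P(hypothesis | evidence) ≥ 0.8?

Prior odds: (1/600) ÷ (599/600) = 1/599.
Likelihood ratio per flagged token = 40.
Target posterior odds = 0.8/0.2 = 4.
Need (1/599) × 40ⁿ ≥ 4, i.e. 40ⁿ ≥ 2396.
40² = 1600 falls short of 2396 but 40³ = 64000 reaches it, so n = 3.

3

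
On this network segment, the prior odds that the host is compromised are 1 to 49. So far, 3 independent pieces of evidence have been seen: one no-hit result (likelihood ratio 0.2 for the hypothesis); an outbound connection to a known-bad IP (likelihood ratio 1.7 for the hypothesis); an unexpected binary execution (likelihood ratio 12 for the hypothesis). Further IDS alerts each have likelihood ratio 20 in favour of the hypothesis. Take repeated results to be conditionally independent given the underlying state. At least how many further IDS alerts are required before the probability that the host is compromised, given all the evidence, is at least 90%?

Prior odds = 1/49.
Combined Bayes factor of the evidence already in hand = 0.2 × 1.7 × 12 = 4.08.
Odds after that evidence = (1/49) × 4.08 = 102/1225.
Target odds = 0.9/0.1 = 9.
Need 20ⁿ ≥ 9 ÷ (102/1225) = 3675/34.
20¹ = 20 falls short of 3675/34 but 20² = 400 reaches it, so n = 2.

2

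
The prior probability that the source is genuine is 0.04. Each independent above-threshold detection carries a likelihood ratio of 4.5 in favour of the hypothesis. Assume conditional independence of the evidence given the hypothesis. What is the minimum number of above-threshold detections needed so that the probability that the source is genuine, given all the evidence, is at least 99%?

Prior odds = 0.04/0.96 = 1/24.
Likelihood ratio per above-threshold detection = 4.5.
Target odds: 0.99 ÷ 0.01 = 99.
Need (1/24) × 4.5ⁿ ≥ 99, i.e. 4.5ⁿ ≥ 2376.
4.5⁵ = 1845.28125 falls short of 2376 but 4.5⁶ = 8303.765625 reaches it, so n = 6.

6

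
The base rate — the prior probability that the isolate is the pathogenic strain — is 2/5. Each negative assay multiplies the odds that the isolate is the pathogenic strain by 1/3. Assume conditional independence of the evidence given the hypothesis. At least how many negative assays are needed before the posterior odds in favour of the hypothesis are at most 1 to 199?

Prior odds = 0.4/0.6 = 2/3.
Likelihood ratio per negative assay = 1/3.
Target odds = 1/199.
Need (2/3) × (1/3)ⁿ ≤ 1/199, i.e. (1/3)ⁿ ≤ 3/398.
(1/3)⁴ = 1/81 is still above 3/398 but (1/3)⁵ = 1/243 is at or below it, so n = 5.

5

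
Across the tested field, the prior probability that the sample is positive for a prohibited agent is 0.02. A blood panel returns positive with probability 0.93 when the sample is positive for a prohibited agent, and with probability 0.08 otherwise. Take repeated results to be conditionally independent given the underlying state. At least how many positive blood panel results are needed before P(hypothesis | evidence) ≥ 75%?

Prior odds: 0.02 ÷ 0.98 = 1/49.
Likelihood ratio of a positive result = 0.93/0.08 = 11.625.
Target odds: 0.75 ÷ 0.25 = 3.
Need (1/49) × 11.625ⁿ ≥ 3, i.e. 11.625ⁿ ≥ 147.
11.625² = 135.140625 falls short of 147 but 11.625³ = 804357/512 reaches it, so n = 3.

3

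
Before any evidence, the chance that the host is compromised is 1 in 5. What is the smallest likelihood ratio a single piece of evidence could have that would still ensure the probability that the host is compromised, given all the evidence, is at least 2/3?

8

Prior odds = 0.2/0.8 = 0.25.
Target odds = (2/3)/(1/3) = 2.
Required Bayes factor = 2 ÷ 0.25 = 8.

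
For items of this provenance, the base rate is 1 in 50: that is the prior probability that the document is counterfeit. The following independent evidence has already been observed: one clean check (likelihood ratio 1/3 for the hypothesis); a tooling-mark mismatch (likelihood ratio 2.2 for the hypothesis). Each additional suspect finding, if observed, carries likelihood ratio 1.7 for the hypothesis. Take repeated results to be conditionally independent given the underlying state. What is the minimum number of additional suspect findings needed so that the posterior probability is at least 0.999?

Prior odds = 0.02/0.98 = 1/49.
Combined Bayes factor of the evidence already in hand = (1/3) × 2.2 = 11/15.
Odds after that evidence = (1/49) × 11/15 = 11/735.
Target odds = 0.999/0.001 = 999.
Need 1.7ⁿ ≥ 999 ÷ (11/735) = 734265/11.
1.7²⁰ ≈40642.3 falls short of 734265/11 but 1.7²¹ ≈69091.9 reaches it, so n = 21.

21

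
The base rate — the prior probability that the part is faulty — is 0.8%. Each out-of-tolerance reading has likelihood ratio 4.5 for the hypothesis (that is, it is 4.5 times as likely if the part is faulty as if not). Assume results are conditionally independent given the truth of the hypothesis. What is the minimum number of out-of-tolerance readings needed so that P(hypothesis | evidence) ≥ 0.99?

Prior odds: 0.008 ÷ 0.992 = 1/124.
Likelihood ratio per out-of-tolerance reading = 4.5.
Target posterior odds = 0.99/0.01 = 99.
Need (1/124) × 4.5ⁿ ≥ 99, i.e. 4.5ⁿ ≥ 12276.
4.5⁶ = 8303.765625 falls short of 12276 but 4.5⁷ = 4782969/128 reaches it, so n = 7.

7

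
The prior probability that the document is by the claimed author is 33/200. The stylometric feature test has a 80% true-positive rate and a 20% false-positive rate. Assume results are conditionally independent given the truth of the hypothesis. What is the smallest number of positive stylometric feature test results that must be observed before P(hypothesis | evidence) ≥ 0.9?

Prior odds = 0.165/0.835 = 33/167.
Likelihood ratio of a positive result = 0.8/0.2 = 4.
Target odds: 0.9 ÷ 0.1 = 9.
Require 4ⁿ ≥ 9 ÷ (33/167) = 501/11.
4² = 16 falls short of 501/11 but 4³ = 64 reaches it, so n = 3.

3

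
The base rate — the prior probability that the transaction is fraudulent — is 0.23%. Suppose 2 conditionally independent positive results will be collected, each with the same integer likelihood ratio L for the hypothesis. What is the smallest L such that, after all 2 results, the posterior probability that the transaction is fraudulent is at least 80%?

Prior odds = 0.0023/0.9977 = 23/9977.
Target odds = 0.8/0.2 = 4.
Need L² ≥ 4 ÷ (23/9977) = 39908/23.
41² = 1681 < 39908/23 ≤ 1764 = 42², so L = 42.

42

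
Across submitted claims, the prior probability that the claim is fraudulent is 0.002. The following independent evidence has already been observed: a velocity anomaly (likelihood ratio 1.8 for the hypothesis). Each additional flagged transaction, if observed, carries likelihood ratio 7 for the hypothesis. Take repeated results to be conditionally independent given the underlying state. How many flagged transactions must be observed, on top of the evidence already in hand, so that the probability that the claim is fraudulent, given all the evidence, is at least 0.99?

6

Prior odds = 0.002/0.998 = 1/499.
Bayes factor of the evidence already in hand = 1.8.
Odds after that evidence = (1/499) × 1.8 = 9/2495.
Target odds = 0.99/0.01 = 99.
Need 7ⁿ ≥ 99 ÷ (9/2495) = 27445.
7⁵ = 16807 falls short of 27445 but 7⁶ = 117649 reaches it, so n = 6.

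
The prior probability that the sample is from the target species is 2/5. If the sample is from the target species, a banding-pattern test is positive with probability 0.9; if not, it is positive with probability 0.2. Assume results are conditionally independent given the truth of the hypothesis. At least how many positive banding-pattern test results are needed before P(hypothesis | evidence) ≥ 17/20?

2

Prior odds = 0.4/0.6 = 2/3.
Likelihood ratio of a positive = 0.9/0.2 = 4.5.
Target posterior odds = 0.85/0.15 = 17/3.
Need (2/3) × 4.5ⁿ ≥ 17/3, i.e. 4.5ⁿ ≥ 8.5.
4.5¹ = 4.5 falls short of 8.5 but 4.5² = 20.25 reaches it, so n = 2.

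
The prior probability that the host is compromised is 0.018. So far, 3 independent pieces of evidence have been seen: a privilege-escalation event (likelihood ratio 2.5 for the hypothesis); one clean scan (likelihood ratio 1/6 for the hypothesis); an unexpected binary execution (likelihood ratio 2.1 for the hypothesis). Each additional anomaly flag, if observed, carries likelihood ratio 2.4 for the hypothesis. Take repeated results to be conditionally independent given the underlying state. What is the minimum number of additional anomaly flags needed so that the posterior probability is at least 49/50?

10

Prior odds = 0.018/0.982 = 9/491.
Combined Bayes factor of the evidence already in hand = 2.5 × (1/6) × 2.1 = 0.875.
Odds after that evidence = (9/491) × 0.875 = 63/3928.
Target odds = 0.98/0.02 = 49.
Need 2.4ⁿ ≥ 49 ÷ (63/3928) = 27496/9.
2.4⁹ ≈2641.81 falls short of 27496/9 but 2.4¹⁰ ≈6340.34 reaches it, so n = 10.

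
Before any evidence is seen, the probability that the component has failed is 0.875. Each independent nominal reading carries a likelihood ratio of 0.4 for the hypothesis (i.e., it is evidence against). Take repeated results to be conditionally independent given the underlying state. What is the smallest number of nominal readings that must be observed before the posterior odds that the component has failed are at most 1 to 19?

6

Prior odds = 0.875/0.125 = 7.
Likelihood ratio per nominal reading = 0.4.
Target odds = 1/19.
Need 7 × 0.4ⁿ ≤ 1/19, i.e. 0.4ⁿ ≤ 1/133.
0.4⁵ = 0.01024 is still above 1/133 but 0.4⁶ = 64/15625 is at or below it, so n = 6.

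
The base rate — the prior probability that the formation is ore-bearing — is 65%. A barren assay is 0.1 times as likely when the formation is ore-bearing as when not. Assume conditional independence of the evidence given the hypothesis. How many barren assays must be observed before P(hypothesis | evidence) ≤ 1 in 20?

Prior odds: 0.65 ÷ 0.35 = 13/7.
Likelihood ratio per barren assay = 0.1.
Target odds: 0.05 ÷ 0.95 = 1/19.
Require 0.1ⁿ ≤ 1/19 ÷ (13/7) = 7/247.
0.1¹ = 0.1 is still above 7/247 but 0.1² = 0.01 is at or below it, so n = 2.

2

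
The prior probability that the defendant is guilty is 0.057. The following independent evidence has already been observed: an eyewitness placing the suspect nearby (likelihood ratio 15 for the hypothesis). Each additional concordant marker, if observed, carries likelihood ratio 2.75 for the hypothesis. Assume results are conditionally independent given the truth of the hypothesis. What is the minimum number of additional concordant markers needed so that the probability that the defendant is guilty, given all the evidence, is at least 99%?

Prior odds = 0.057/0.943 = 57/943.
Bayes factor of the evidence already in hand = 15.
Odds after that evidence = (57/943) × 15 = 855/943.
Target odds = 0.99/0.01 = 99.
Need 2.75ⁿ ≥ 99 ÷ (855/943) = 10373/95.
2.75⁴ = 57.19140625 falls short of 10373/95 but 2.75⁵ = 161051/1024 reaches it, so n = 5.

5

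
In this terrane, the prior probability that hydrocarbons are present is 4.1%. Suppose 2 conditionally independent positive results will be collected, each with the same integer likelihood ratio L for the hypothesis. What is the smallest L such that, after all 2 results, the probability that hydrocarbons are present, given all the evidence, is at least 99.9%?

Prior odds = 0.041/0.959 = 41/959.
Target odds = 0.999/0.001 = 999.
Need L² ≥ 999 ÷ (41/959) = 958041/41.
152² = 23104 < 958041/41 ≤ 23409 = 153², so L = 153.

153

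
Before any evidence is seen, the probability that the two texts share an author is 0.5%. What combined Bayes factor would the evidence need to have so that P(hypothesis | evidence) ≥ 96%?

Prior odds = 0.005/0.995 = 1/199.
Target odds = 0.96/0.04 = 24.
Required Bayes factor = 24 ÷ (1/199) = 4776.

4776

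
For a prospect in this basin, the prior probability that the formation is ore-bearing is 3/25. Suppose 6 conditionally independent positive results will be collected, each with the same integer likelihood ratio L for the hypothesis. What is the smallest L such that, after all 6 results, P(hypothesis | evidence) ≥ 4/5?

Prior odds = 0.12/0.88 = 3/22.
Target odds = 0.8/0.2 = 4.
Need L⁶ ≥ 4 ÷ (3/22) = 88/3.
1⁶ = 1 < 88/3 ≤ 64 = 2⁶, so L = 2.

2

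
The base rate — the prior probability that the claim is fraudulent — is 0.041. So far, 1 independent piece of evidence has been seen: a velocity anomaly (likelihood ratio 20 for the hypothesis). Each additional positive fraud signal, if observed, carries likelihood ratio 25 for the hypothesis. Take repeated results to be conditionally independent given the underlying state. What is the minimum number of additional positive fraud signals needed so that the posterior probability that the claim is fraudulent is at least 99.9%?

3

Prior odds = 0.041/0.959 = 41/959.
Bayes factor of the evidence already in hand = 20.
Odds after that evidence = (41/959) × 20 = 820/959.
Target odds = 0.999/0.001 = 999.
Need 25ⁿ ≥ 999 ÷ (820/959) = 958041/820.
25² = 625 falls short of 958041/820 but 25³ = 15625 reaches it, so n = 3.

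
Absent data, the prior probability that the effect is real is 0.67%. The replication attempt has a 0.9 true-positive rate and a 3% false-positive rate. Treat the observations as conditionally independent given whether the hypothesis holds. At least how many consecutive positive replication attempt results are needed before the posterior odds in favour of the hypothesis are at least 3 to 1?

Prior odds = 0.0067/0.9933 = 67/9933.
Likelihood ratio of a positive result = 0.9/0.03 = 30.
Target odds = 3.
Require 30ⁿ ≥ 3 ÷ (67/9933) = 29799/67.
30¹ = 30 falls short of 29799/67 but 30² = 900 reaches it, so n = 2.

2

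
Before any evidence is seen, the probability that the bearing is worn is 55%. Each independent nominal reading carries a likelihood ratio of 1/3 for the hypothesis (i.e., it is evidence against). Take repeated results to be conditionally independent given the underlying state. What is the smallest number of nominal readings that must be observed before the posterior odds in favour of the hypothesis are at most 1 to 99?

5

Prior odds: 0.55 ÷ 0.45 = 11/9.
Likelihood ratio per nominal reading = 1/3.
Target odds = 1/99.
Require (1/3)ⁿ ≤ 1/99 ÷ (11/9) = 1/121.
(1/3)⁴ = 1/81 is still above 1/121 but (1/3)⁵ = 1/243 is at or below it, so n = 5.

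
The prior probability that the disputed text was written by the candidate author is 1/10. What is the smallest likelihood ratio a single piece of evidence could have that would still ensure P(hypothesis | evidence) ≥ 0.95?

Prior odds = 0.1/0.9 = 1/9.
Target odds = 0.95/0.05 = 19.
Required Bayes factor = 19 ÷ (1/9) = 171.

171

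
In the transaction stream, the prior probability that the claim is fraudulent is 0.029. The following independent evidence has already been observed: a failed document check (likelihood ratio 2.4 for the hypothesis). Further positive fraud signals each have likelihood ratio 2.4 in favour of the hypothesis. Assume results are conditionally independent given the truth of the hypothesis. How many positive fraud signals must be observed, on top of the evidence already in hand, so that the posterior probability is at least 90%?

6

Prior odds = 0.029/0.971 = 29/971.
Bayes factor of the evidence already in hand = 2.4.
Odds after that evidence = (29/971) × 2.4 = 348/4855.
Target odds = 0.9/0.1 = 9.
Need 2.4ⁿ ≥ 9 ÷ (348/4855) = 14565/116.
2.4⁵ = 79.62624 falls short of 14565/116 but 2.4⁶ = 2985984/15625 reaches it, so n = 6.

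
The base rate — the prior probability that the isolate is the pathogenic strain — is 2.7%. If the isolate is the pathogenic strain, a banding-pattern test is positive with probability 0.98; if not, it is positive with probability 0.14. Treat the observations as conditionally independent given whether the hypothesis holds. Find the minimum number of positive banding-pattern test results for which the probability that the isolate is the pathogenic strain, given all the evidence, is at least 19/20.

Prior odds: 0.027 ÷ 0.973 = 27/973.
Likelihood ratio of a positive = 0.98/0.14 = 7.
Target posterior odds = 0.95/0.05 = 19.
Require 7ⁿ ≥ 19 ÷ (27/973) = 18487/27.
7³ = 343 falls short of 18487/27 but 7⁴ = 2401 reaches it, so n = 4.

4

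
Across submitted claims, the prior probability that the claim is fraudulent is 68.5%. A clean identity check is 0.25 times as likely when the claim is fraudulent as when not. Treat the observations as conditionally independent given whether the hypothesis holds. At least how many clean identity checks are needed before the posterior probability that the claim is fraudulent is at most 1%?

4

Prior odds: 0.685 ÷ 0.315 = 137/63.
Likelihood ratio per clean identity check = 0.25.
Target posterior odds = 0.01/0.99 = 1/99.
Need (137/63) × 0.25ⁿ ≤ 1/99, i.e. 0.25ⁿ ≤ 7/1507.
0.25³ = 0.015625 is still above 7/1507 but 0.25⁴ = 0.00390625 is at or below it, so n = 4.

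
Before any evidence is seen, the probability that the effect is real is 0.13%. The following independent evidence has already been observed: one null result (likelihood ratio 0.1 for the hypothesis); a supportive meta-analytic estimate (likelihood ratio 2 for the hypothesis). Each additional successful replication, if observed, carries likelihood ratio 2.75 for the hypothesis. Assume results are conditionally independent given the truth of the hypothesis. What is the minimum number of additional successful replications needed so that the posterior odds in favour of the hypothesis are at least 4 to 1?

10

Prior odds = 0.0013/0.9987 = 13/9987.
Combined Bayes factor of the evidence already in hand = 0.1 × 2 = 0.2.
Odds after that evidence = (13/9987) × 0.2 = 13/49935.
Target odds = 4.
Need 2.75ⁿ ≥ 4 ÷ (13/49935) = 199740/13.
2.75⁹ ≈8994.86 falls short of 199740/13 but 2.75¹⁰ ≈24735.9 reaches it, so n = 10.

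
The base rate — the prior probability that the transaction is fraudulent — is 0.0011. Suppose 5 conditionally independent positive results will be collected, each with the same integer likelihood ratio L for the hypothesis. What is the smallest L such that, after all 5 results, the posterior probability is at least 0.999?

Prior odds = 0.0011/0.9989 = 11/9989.
Target odds = 0.999/0.001 = 999.
Need L⁵ ≥ 999 ÷ (11/9989) = 9979011/11.
15⁵ = 759375 < 9979011/11 ≤ 1048576 = 16⁵, so L = 16.

16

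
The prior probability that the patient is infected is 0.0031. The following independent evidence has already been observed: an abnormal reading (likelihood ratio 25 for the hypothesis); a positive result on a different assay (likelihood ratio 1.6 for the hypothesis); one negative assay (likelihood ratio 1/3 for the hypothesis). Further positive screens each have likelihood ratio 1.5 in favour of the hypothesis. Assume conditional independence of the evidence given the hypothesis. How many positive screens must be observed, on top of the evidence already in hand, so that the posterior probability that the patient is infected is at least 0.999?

25

Prior odds = 0.0031/0.9969 = 31/9969.
Combined Bayes factor of the evidence already in hand = 25 × 1.6 × (1/3) = 40/3.
Odds after that evidence = (31/9969) × 40/3 = 1240/29907.
Target odds = 0.999/0.001 = 999.
Need 1.5ⁿ ≥ 999 ÷ (1240/29907) = 29877093/1240.
1.5²⁴ ≈16834.1 falls short of 29877093/1240 but 1.5²⁵ ≈25251.2 reaches it, so n = 25.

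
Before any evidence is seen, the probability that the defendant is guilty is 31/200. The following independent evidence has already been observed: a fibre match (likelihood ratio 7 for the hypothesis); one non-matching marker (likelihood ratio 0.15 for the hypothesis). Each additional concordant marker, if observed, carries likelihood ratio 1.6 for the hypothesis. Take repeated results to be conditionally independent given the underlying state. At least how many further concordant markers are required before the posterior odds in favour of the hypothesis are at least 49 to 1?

12

Prior odds = 0.155/0.845 = 31/169.
Combined Bayes factor of the evidence already in hand = 7 × 0.15 = 1.05.
Odds after that evidence = (31/169) × 1.05 = 651/3380.
Target odds = 49.
Need 1.6ⁿ ≥ 49 ÷ (651/3380) = 23660/93.
1.6¹¹ ≈175.922 falls short of 23660/93 but 1.6¹² ≈281.475 reaches it, so n = 12.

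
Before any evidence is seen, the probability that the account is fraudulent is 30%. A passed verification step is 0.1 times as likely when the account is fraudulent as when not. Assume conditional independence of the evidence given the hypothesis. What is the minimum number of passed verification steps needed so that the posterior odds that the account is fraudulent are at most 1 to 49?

Prior odds: 0.3 ÷ 0.7 = 3/7.
Likelihood ratio per passed verification step = 0.1.
Target odds = 1/49.
Require 0.1ⁿ ≤ 1/49 ÷ (3/7) = 1/21.
0.1¹ = 0.1 is still above 1/21 but 0.1² = 0.01 is at or below it, so n = 2.

2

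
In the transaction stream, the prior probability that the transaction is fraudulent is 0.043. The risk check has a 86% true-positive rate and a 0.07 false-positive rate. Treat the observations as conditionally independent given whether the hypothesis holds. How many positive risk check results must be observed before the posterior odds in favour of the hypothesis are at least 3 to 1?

2

Prior odds = 0.043/0.957 = 43/957.
Likelihood ratio of a positive result = 0.86/0.07 = 86/7.
Target odds = 3.
Need (43/957) × (86/7)ⁿ ≥ 3, i.e. (86/7)ⁿ ≥ 2871/43.
(86/7)¹ = 86/7 falls short of 2871/43 but (86/7)² = 7396/49 reaches it, so n = 2.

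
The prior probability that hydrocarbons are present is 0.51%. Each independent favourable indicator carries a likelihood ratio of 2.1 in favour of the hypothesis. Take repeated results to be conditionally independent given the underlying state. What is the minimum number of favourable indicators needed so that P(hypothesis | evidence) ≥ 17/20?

Prior odds: 0.0051 ÷ 0.9949 = 51/9949.
Likelihood ratio per favourable indicator = 2.1.
Target odds: 0.85 ÷ 0.15 = 17/3.
Require 2.1ⁿ ≥ 17/3 ÷ (51/9949) = 9949/9.
2.1⁹ ≈794.28 falls short of 9949/9 but 2.1¹⁰ ≈1667.99 reaches it, so n = 10.

10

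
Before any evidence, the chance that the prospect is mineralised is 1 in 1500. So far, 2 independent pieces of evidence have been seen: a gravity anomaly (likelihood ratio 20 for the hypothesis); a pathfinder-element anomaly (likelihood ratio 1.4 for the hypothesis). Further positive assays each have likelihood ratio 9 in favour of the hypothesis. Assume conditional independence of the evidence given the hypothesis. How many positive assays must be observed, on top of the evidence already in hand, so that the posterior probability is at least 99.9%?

Prior odds = (1/1500)/(1499/1500) = 1/1499.
Combined Bayes factor of the evidence already in hand = 20 × 1.4 = 28.
Odds after that evidence = (1/1499) × 28 = 28/1499.
Target odds = 0.999/0.001 = 999.
Need 9ⁿ ≥ 999 ÷ (28/1499) = 1497501/28.
9⁴ = 6561 falls short of 1497501/28 but 9⁵ = 59049 reaches it, so n = 5.

5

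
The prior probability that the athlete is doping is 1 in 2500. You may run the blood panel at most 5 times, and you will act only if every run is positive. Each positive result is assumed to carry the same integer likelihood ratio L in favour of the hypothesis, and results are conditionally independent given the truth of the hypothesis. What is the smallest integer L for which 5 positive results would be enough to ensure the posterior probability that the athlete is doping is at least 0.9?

8

Prior odds = 0.0004/0.9996 = 1/2499.
Target odds = 0.9/0.1 = 9.
Need L⁵ ≥ 9 ÷ (1/2499) = 22491.
7⁵ = 16807 < 22491 ≤ 32768 = 8⁵, so L = 8.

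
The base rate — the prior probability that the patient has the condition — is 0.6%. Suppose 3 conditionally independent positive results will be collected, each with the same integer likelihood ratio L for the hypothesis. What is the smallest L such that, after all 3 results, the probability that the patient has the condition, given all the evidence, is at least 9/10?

12

Prior odds = 0.006/0.994 = 3/497.
Target odds = 0.9/0.1 = 9.
Need L³ ≥ 9 ÷ (3/497) = 1491.
11³ = 1331 < 1491 ≤ 1728 = 12³, so L = 12.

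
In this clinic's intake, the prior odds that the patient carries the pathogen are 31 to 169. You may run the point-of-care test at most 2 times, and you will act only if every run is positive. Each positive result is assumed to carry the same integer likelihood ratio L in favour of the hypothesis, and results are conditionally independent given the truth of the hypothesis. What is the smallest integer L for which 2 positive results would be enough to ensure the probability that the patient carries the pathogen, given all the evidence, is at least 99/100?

24

Prior odds = 31/169.
Target odds = 0.99/0.01 = 99.
Need L² ≥ 99 ÷ (31/169) = 16731/31.
23² = 529 < 16731/31 ≤ 576 = 24², so L = 24.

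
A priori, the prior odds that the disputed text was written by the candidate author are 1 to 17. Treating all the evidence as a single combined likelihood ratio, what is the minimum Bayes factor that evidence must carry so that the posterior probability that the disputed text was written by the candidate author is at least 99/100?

1683

Prior odds = 1/17.
Target odds = 0.99/0.01 = 99.
Required Bayes factor = 99 ÷ (1/17) = 1683.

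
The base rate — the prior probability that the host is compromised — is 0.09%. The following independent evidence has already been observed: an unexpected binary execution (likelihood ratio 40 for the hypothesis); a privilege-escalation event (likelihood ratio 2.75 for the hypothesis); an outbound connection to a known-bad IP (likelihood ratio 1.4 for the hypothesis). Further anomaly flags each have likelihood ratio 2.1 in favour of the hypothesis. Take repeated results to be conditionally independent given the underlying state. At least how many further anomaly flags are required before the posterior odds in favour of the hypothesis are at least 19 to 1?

Prior odds = 0.0009/0.9991 = 9/9991.
Combined Bayes factor of the evidence already in hand = 40 × 2.75 × 1.4 = 154.
Odds after that evidence = (9/9991) × 154 = 1386/9991.
Target odds = 19.
Need 2.1ⁿ ≥ 19 ÷ (1386/9991) = 189829/1386.
2.1⁶ = 85766121/1000000 falls short of 189829/1386 but 2.1⁷ ≈180.109 reaches it, so n = 7.

7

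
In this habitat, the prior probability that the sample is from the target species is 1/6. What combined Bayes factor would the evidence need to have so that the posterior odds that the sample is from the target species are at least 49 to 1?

Prior odds = (1/6)/(5/6) = 0.2.
Target odds = 49.
Required Bayes factor = 49 ÷ 0.2 = 245.

245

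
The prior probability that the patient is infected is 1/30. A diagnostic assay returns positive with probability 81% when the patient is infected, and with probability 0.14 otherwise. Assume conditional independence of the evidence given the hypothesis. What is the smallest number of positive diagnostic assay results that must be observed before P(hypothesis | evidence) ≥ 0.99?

5

Prior odds: (1/30) ÷ (29/30) = 1/29.
Likelihood ratio of a positive result = 0.81/0.14 = 81/14.
Target posterior odds = 0.99/0.01 = 99.
Require (81/14)ⁿ ≥ 99 ÷ (1/29) = 2871.
(81/14)⁴ = 43046721/38416 falls short of 2871 but (81/14)⁵ ≈6483.13 reaches it, so n = 5.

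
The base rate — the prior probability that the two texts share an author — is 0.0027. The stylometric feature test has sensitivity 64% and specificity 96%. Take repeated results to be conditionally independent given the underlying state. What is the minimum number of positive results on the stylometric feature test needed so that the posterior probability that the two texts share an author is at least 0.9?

3

Prior odds = 0.0027/0.9973 = 27/9973.
False-positive rate = 1 − 0.96 = 0.04; likelihood ratio of a positive = 0.64/0.04 = 16.
Target odds: 0.9 ÷ 0.1 = 9.
Need (27/9973) × 16ⁿ ≥ 9, i.e. 16ⁿ ≥ 9973/3.
16² = 256 falls short of 9973/3 but 16³ = 4096 reaches it, so n = 3.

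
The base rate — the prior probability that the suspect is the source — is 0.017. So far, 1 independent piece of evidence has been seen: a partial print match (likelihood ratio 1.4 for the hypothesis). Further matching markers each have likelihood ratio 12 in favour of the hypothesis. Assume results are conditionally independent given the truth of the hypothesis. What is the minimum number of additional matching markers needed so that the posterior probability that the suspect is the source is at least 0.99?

Prior odds = 0.017/0.983 = 17/983.
Bayes factor of the evidence already in hand = 1.4.
Odds after that evidence = (17/983) × 1.4 = 119/4915.
Target odds = 0.99/0.01 = 99.
Need 12ⁿ ≥ 99 ÷ (119/4915) = 486585/119.
12³ = 1728 falls short of 486585/119 but 12⁴ = 20736 reaches it, so n = 4.

4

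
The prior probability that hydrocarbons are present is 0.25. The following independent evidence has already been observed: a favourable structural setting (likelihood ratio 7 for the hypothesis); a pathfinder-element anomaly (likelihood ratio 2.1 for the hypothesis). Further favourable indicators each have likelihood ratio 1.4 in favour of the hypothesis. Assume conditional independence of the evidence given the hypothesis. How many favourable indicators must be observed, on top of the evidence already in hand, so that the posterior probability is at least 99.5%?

Prior odds = 0.25/0.75 = 1/3.
Combined Bayes factor of the evidence already in hand = 7 × 2.1 = 14.7.
Odds after that evidence = (1/3) × 14.7 = 4.9.
Target odds = 0.995/0.005 = 199.
Need 1.4ⁿ ≥ 199 ÷ 4.9 = 1990/49.
1.4¹¹ ≈40.4957 falls short of 1990/49 but 1.4¹² ≈56.6939 reaches it, so n = 12.

12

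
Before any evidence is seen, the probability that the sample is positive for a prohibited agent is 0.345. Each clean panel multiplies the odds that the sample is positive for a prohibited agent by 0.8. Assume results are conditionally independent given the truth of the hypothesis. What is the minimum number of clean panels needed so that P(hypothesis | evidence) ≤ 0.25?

Prior odds: 0.345 ÷ 0.655 = 69/131.
Likelihood ratio per clean panel = 0.8.
Target odds: 0.25 ÷ 0.75 = 1/3.
Need (69/131) × 0.8ⁿ ≤ 1/3, i.e. 0.8ⁿ ≤ 131/207.
0.8² = 0.64 is still above 131/207 but 0.8³ = 0.512 is at or below it, so n = 3.

3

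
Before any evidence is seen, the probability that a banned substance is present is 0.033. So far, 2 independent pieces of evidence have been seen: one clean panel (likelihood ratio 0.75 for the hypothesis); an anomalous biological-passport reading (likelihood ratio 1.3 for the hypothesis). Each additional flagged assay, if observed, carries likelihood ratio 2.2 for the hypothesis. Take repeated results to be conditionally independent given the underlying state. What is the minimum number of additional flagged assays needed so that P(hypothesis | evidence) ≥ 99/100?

11

Prior odds = 0.033/0.967 = 33/967.
Combined Bayes factor of the evidence already in hand = 0.75 × 1.3 = 0.975.
Odds after that evidence = (33/967) × 0.975 = 1287/38680.
Target odds = 0.99/0.01 = 99.
Need 2.2ⁿ ≥ 99 ÷ (1287/38680) = 38680/13.
2.2¹⁰ ≈2655.99 falls short of 38680/13 but 2.2¹¹ ≈5843.18 reaches it, so n = 11.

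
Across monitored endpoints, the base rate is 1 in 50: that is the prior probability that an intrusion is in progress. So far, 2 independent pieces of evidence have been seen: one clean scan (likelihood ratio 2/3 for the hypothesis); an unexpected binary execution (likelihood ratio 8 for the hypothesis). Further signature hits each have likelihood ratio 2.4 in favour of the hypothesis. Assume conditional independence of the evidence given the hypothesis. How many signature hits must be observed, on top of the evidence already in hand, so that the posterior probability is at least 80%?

5

Prior odds = 0.02/0.98 = 1/49.
Combined Bayes factor of the evidence already in hand = (2/3) × 8 = 16/3.
Odds after that evidence = (1/49) × 16/3 = 16/147.
Target odds = 0.8/0.2 = 4.
Need 2.4ⁿ ≥ 4 ÷ (16/147) = 36.75.
2.4⁴ = 33.1776 falls short of 36.75 but 2.4⁵ = 79.62624 reaches it, so n = 5.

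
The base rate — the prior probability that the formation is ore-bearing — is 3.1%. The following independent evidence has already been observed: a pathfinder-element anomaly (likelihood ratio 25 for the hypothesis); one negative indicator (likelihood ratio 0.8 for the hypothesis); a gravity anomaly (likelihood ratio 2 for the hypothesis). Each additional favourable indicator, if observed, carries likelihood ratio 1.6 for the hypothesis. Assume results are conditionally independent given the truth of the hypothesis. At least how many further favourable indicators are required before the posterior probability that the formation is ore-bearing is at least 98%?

8

Prior odds = 0.031/0.969 = 31/969.
Combined Bayes factor of the evidence already in hand = 25 × 0.8 × 2 = 40.
Odds after that evidence = (31/969) × 40 = 1240/969.
Target odds = 0.98/0.02 = 49.
Need 1.6ⁿ ≥ 49 ÷ (1240/969) = 47481/1240.
1.6⁷ = 2097152/78125 falls short of 47481/1240 but 1.6⁸ = 16777216/390625 reaches it, so n = 8.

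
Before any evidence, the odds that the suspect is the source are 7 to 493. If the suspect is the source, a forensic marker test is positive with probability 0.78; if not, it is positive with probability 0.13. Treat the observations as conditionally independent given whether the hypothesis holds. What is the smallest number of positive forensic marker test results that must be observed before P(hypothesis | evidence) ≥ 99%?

Prior odds = 7/493.
Likelihood ratio of a positive = 0.78/0.13 = 6.
Target posterior odds = 0.99/0.01 = 99.
Require 6ⁿ ≥ 99 ÷ (7/493) = 48807/7.
6⁴ = 1296 falls short of 48807/7 but 6⁵ = 7776 reaches it, so n = 5.

5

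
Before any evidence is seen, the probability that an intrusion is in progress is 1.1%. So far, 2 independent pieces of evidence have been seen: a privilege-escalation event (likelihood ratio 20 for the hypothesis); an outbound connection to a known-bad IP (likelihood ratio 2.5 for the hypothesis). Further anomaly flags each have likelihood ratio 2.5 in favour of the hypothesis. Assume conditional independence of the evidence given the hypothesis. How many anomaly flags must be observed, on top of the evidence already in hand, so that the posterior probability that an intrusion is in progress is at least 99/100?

Prior odds = 0.011/0.989 = 11/989.
Combined Bayes factor of the evidence already in hand = 20 × 2.5 = 50.
Odds after that evidence = (11/989) × 50 = 550/989.
Target odds = 0.99/0.01 = 99.
Need 2.5ⁿ ≥ 99 ÷ (550/989) = 178.02.
2.5⁵ = 97.65625 falls short of 178.02 but 2.5⁶ = 244.140625 reaches it, so n = 6.

6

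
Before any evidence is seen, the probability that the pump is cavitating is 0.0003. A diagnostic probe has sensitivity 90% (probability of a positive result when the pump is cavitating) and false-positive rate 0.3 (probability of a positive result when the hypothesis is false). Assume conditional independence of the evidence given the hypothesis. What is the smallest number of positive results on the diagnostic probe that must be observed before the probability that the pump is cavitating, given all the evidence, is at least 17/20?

Prior odds = 0.0003/0.9997 = 3/9997.
Likelihood ratio of a positive result = 0.9/0.3 = 3.
Target odds: 0.85 ÷ 0.15 = 17/3.
Require 3ⁿ ≥ 17/3 ÷ (3/9997) = 169949/9.
3⁸ = 6561 falls short of 169949/9 but 3⁹ = 19683 reaches it, so n = 9.

9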